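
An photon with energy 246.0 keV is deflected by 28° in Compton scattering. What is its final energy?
232.8773 keV

First convert energy to wavelength:
λ = hc/E, with hc ≈ 1239.842 keV·pm (i.e. 1239.842 eV·nm)

For E = 246.0 keV = 246000 eV:
λ = 1239.842 keV·pm / 246.0 keV
λ = 5.0400 pm

Calculate the Compton shift:
Δλ = λ_C(1 - cos(28°)) = 2.4263 × 0.1171
Δλ = 0.2840 pm

Final wavelength:
λ' = 5.0400 + 0.2840 = 5.3240 pm

Final energy:
E' = hc/λ' = 1239.842 / 5.3240 = 232.8773 keV

(Intermediate values are shown rounded; full precision is carried through to the final answer.)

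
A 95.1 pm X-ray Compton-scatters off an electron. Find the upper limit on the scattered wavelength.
99.9526 pm (at θ = 180°)

The Compton shift is Δλ = λ_C(1 − cos θ).

Since cos θ ranges from −1 to 1, the factor (1 − cos θ) ranges from 0 to 2; the maximum shift occurs at θ = 180° (backscattering):
Δλ_max = 2λ_C = 2 × 2.4263 pm = 4.8526 pm

Maximum scattered wavelength:
λ'_max = λ₀ + Δλ_max = 95.1 + 4.8526 = 99.9526 pm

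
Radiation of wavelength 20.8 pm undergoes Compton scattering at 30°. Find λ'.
21.1251 pm

Using the Compton formula: λ' = λ + λ_C(1 − cos θ)

For θ = 30°, cos θ = √3/2 (exact) ≈ 0.8660, so:
1 − cos 30° = 1 − (√3/2) ≈ 0.1340

Δλ = λ_C × 0.1340 = 2.4263 × 0.1340 = 0.3251 pm

λ' = 20.8 + 0.3251 = 21.1251 pm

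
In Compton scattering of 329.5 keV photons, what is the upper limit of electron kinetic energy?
185.5903 keV

Maximum energy transfer occurs at θ = 180° (backscattering).

Initial photon: E₀ = 329.5 keV → λ₀ = 3.7628 pm

Maximum Compton shift (at 180°):
Δλ_max = 2λ_C = 2 × 2.4263 = 4.8526 pm

Final wavelength:
λ' = 3.7628 + 4.8526 = 8.6154 pm

Minimum photon energy (maximum energy to electron):
E'_min = hc/λ' = 143.9097 keV

Maximum electron kinetic energy:
K_max = E₀ - E'_min = 329.5000 - 143.9097 = 185.5903 keV

(Intermediate values are shown rounded; full precision is carried through to the final answer.)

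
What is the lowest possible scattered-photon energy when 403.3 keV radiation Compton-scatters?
156.4102 keV (at θ = 180°)

The scattered photon has minimum energy when its wavelength is maximum, i.e., when the Compton shift Δλ = λ_C(1 − cos θ) is maximum. This occurs at θ = 180° (backscattering), giving Δλ_max = 2λ_C = 4.8526 pm.

Initial wavelength: λ₀ = hc/E₀ = 3.0742 pm
Maximum final wavelength: λ'_max = λ₀ + 2λ_C = 3.0742 + 4.8526 = 7.9269 pm
Minimum final energy: E'_min = hc/λ'_max = 156.4102 keV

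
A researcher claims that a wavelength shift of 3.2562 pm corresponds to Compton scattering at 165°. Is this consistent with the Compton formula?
No, inconsistent

Calculate the expected shift for θ = 165°:

Δλ_expected = λ_C(1 - cos(165°))
Δλ_expected = 2.4263 × (1 - cos(165°))
Δλ_expected = 2.4263 × 1.9659
Δλ_expected = 4.7699 pm

Given shift: 3.2562 pm
Expected shift: 4.7699 pm
Difference: 1.5138 pm

The values do not match. The given shift corresponds to θ ≈ 110.0°, not 165°.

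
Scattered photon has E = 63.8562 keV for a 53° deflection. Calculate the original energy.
67.2000 keV

Convert final energy to wavelength (hc ≈ 1239.842 keV·pm):
λ' = hc/E' = 1239.842 / 63.8562 = 19.4162 pm

Calculate the Compton shift:
Δλ = λ_C(1 - cos(53°))
Δλ = 2.4263 × (1 - cos(53°))
Δλ = 0.9661 pm

Initial wavelength:
λ = λ' - Δλ = 19.4162 - 0.9661 = 18.4500 pm

Initial energy:
E = hc/λ = 1239.842 / 18.4500 = 67.2000 keV

(Intermediate values are shown rounded; full precision is carried through to the final answer.)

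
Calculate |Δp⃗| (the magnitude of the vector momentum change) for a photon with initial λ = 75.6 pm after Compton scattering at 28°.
4.2329e-24 kg·m/s

Photon momentum magnitude is p = h/λ.

Initial momentum:
p₀ = h/λ = 6.6261e-34/7.5600e-11 = 8.7646e-24 kg·m/s

After scattering:
λ' = λ + Δλ = 75.6 + 0.2840 = 75.8840 pm
p' = h/λ' = 6.6261e-34/7.5884e-11 = 8.7318e-24 kg·m/s

Momentum is a vector; the scattered photon's direction makes angle θ = 28° with the incident direction. The magnitude of the vector change Δp⃗ = p⃗₀ − p⃗' is found from the law of cosines:
|Δp⃗|² = p₀² + p'² − 2p₀p'cos θ
|Δp⃗|² = (8.7646e-24)² + (8.7318e-24)² − 2·8.7646e-24·8.7318e-24·cos(28°)
|Δp⃗| = 4.2329e-24 kg·m/s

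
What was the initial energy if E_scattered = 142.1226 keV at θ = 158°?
306.2999 keV

Convert final energy to wavelength (hc ≈ 1239.842 keV·pm):
λ' = hc/E' = 1239.842 / 142.1226 = 8.7237 pm

Calculate the Compton shift:
Δλ = λ_C(1 - cos(158°))
Δλ = 2.4263 × (1 - cos(158°))
Δλ = 4.6759 pm

Initial wavelength:
λ = λ' - Δλ = 8.7237 - 4.6759 = 4.0478 pm

Initial energy:
E = hc/λ = 1239.842 / 4.0478 = 306.2999 keV

(Intermediate values are shown rounded; full precision is carried through to the final answer.)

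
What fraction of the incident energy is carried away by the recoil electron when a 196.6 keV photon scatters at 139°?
0.4030 (or 40.30%)

Calculate initial and final photon energies:

Initial: E₀ = 196.6 keV → λ₀ = 6.3064 pm
Compton shift: Δλ = 4.2575 pm
Final wavelength: λ' = 10.5639 pm
Final energy: E' = 117.3661 keV

Fractional energy loss:
(E₀ - E')/E₀ = (196.6000 - 117.3661)/196.6000
= 79.2339/196.6000
= 0.4030
= 40.30%

(Intermediate values are shown rounded; full precision is carried through to the final answer.)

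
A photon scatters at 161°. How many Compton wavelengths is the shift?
1.9455 λ_C

The Compton shift formula is:
Δλ = λ_C(1 - cos θ)

Dividing both sides by λ_C:
Δλ/λ_C = 1 - cos θ

For θ = 161°:
Δλ/λ_C = 1 - cos(161°)
Δλ/λ_C = 1 - -0.9455
Δλ/λ_C = 1.9455

This means the shift is 1.9455 × λ_C = 4.7204 pm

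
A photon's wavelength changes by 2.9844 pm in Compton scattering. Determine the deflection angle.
103.30°

From the Compton formula Δλ = λ_C(1 - cos θ), we can solve for θ:

cos θ = 1 - Δλ/λ_C

Given:
- Δλ = 2.9844 pm
- λ_C = h/(m_e·c) ≈ 2.42631024 pm

cos θ = 1 - 2.9844/2.42631024
cos θ = 1 - 1.230016
cos θ = -0.230016

θ = arccos(-0.230016)
θ = 103.30°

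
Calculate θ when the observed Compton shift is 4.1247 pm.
134.43°

From the Compton formula Δλ = λ_C(1 - cos θ), we can solve for θ:

cos θ = 1 - Δλ/λ_C

Given:
- Δλ = 4.1247 pm
- λ_C = h/(m_e·c) ≈ 2.42631024 pm

cos θ = 1 - 4.1247/2.42631024
cos θ = 1 - 1.699989
cos θ = -0.699989

θ = arccos(-0.699989)
θ = 134.43°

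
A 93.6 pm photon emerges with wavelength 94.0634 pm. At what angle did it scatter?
36.00°

First find the wavelength shift:
Δλ = λ' - λ = 94.0634 - 93.6 = 0.4634 pm

Using Δλ = λ_C(1 - cos θ), with λ_C = h/(m_e·c) ≈ 2.42631024 pm:
cos θ = 1 - Δλ/λ_C
cos θ = 1 - 0.4634/2.42631024
cos θ = 0.809010

θ = arccos(0.809010)
θ = 36.00°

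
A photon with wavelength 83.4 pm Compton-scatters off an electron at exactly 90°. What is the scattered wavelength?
85.8263 pm

Using the Compton formula: λ' = λ + λ_C(1 − cos θ)

For θ = 90°, cos θ = 0 (exact) = 0.0000, so:
1 − cos 90° = 1 − (0) = 1.0000

Δλ = λ_C × 1.0000 = 2.4263 × 1.0000 = 2.4263 pm

λ' = 83.4 + 2.4263 = 85.8263 pm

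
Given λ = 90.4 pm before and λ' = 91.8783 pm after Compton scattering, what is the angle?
67.00°

First find the wavelength shift:
Δλ = λ' - λ = 91.8783 - 90.4 = 1.4783 pm

Using Δλ = λ_C(1 - cos θ), with λ_C = h/(m_e·c) ≈ 2.42631024 pm:
cos θ = 1 - Δλ/λ_C
cos θ = 1 - 1.4783/2.42631024
cos θ = 0.390721

θ = arccos(0.390721)
θ = 67.00°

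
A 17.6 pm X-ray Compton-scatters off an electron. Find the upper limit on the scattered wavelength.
22.4526 pm (at θ = 180°)

The Compton shift is Δλ = λ_C(1 − cos θ).

Since cos θ ranges from −1 to 1, the factor (1 − cos θ) ranges from 0 to 2; the maximum shift occurs at θ = 180° (backscattering):
Δλ_max = 2λ_C = 2 × 2.4263 pm = 4.8526 pm

Maximum scattered wavelength:
λ'_max = λ₀ + Δλ_max = 17.6 + 4.8526 = 22.4526 pm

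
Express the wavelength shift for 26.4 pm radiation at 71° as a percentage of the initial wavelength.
6.1984%

Calculate the Compton shift:
Δλ = λ_C(1 - cos(71°))
Δλ = 2.4263 × (1 - cos(71°))
Δλ = 2.4263 × 0.6744
Δλ = 1.6364 pm

Percentage change:
(Δλ/λ₀) × 100 = (1.6364/26.4) × 100
= 6.1984%

(Intermediate values are shown rounded; full precision is carried through to the final answer.)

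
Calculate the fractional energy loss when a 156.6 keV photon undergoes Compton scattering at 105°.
0.2784 (or 27.84%)

Calculate initial and final photon energies:

Initial: E₀ = 156.6 keV → λ₀ = 7.9173 pm
Compton shift: Δλ = 3.0543 pm
Final wavelength: λ' = 10.9715 pm
Final energy: E' = 113.0053 keV

Fractional energy loss:
(E₀ - E')/E₀ = (156.6000 - 113.0053)/156.6000
= 43.5947/156.6000
= 0.2784
= 27.84%

(Intermediate values are shown rounded; full precision is carried through to the final answer.)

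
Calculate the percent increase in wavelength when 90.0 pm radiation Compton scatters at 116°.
3.8777%

Calculate the Compton shift:
Δλ = λ_C(1 - cos(116°))
Δλ = 2.4263 × (1 - cos(116°))
Δλ = 2.4263 × 1.4384
Δλ = 3.4899 pm

Percentage change:
(Δλ/λ₀) × 100 = (3.4899/90.0) × 100
= 3.8777%

(Intermediate values are shown rounded; full precision is carried through to the final answer.)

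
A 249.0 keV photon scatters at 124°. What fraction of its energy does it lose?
0.4317 (or 43.17%)

Calculate initial and final photon energies:

Initial: E₀ = 249.0 keV → λ₀ = 4.9793 pm
Compton shift: Δλ = 3.7831 pm
Final wavelength: λ' = 8.7624 pm
Final energy: E' = 141.4962 keV

Fractional energy loss:
(E₀ - E')/E₀ = (249.0000 - 141.4962)/249.0000
= 107.5038/249.0000
= 0.4317
= 43.17%

(Intermediate values are shown rounded; full precision is carried through to the final answer.)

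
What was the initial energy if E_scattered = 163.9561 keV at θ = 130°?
346.6999 keV

Convert final energy to wavelength (hc ≈ 1239.842 keV·pm):
λ' = hc/E' = 1239.842 / 163.9561 = 7.5620 pm

Calculate the Compton shift:
Δλ = λ_C(1 - cos(130°))
Δλ = 2.4263 × (1 - cos(130°))
Δλ = 3.9859 pm

Initial wavelength:
λ = λ' - Δλ = 7.5620 - 3.9859 = 3.5761 pm

Initial energy:
E = hc/λ = 1239.842 / 3.5761 = 346.6999 keV

(Intermediate values are shown rounded; full precision is carried through to the final answer.)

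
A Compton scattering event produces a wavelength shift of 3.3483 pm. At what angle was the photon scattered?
112.33°

From the Compton formula Δλ = λ_C(1 - cos θ), we can solve for θ:

cos θ = 1 - Δλ/λ_C

Given:
- Δλ = 3.3483 pm
- λ_C = h/(m_e·c) ≈ 2.42631024 pm

cos θ = 1 - 3.3483/2.42631024
cos θ = 1 - 1.379997
cos θ = -0.379997

θ = arccos(-0.379997)
θ = 112.33°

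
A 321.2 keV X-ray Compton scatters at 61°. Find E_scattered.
242.6285 keV

First convert energy to wavelength:
λ = hc/E, with hc ≈ 1239.842 keV·pm (i.e. 1239.842 eV·nm)

For E = 321.2 keV = 321200 eV:
λ = 1239.842 keV·pm / 321.2 keV
λ = 3.8600 pm

Calculate the Compton shift:
Δλ = λ_C(1 - cos(61°)) = 2.4263 × 0.5152
Δλ = 1.2500 pm

Final wavelength:
λ' = 3.8600 + 1.2500 = 5.1100 pm

Final energy:
E' = hc/λ' = 1239.842 / 5.1100 = 242.6285 keV

(Intermediate values are shown rounded; full precision is carried through to the final answer.)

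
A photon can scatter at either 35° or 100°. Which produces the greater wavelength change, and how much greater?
100° produces the larger shift by a factor of 6.490

Calculate both shifts using Δλ = λ_C(1 - cos θ):

For θ₁ = 35°:
Δλ₁ = 2.4263 × (1 - cos(35°))
Δλ₁ = 2.4263 × 0.1808
Δλ₁ = 0.4388 pm

For θ₂ = 100°:
Δλ₂ = 2.4263 × (1 - cos(100°))
Δλ₂ = 2.4263 × 1.1736
Δλ₂ = 2.8476 pm

The 100° angle produces the larger shift.
Ratio: 2.8476/0.4388 = 6.490

(Intermediate values are shown rounded; full precision is carried through to the final answer.)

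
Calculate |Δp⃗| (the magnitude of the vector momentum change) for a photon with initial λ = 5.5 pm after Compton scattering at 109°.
1.6204e-22 kg·m/s

Photon momentum magnitude is p = h/λ.

Initial momentum:
p₀ = h/λ = 6.6261e-34/5.5000e-12 = 1.2047e-22 kg·m/s

After scattering:
λ' = λ + Δλ = 5.5 + 3.2162 = 8.7162 pm
p' = h/λ' = 6.6261e-34/8.7162e-12 = 7.6020e-23 kg·m/s

Momentum is a vector; the scattered photon's direction makes angle θ = 109° with the incident direction. The magnitude of the vector change Δp⃗ = p⃗₀ − p⃗' is found from the law of cosines:
|Δp⃗|² = p₀² + p'² − 2p₀p'cos θ
|Δp⃗|² = (1.2047e-22)² + (7.6020e-23)² − 2·1.2047e-22·7.6020e-23·cos(109°)
|Δp⃗| = 1.6204e-22 kg·m/s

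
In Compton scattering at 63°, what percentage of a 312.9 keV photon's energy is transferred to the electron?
0.2506 (or 25.06%)

Calculate initial and final photon energies:

Initial: E₀ = 312.9 keV → λ₀ = 3.9624 pm
Compton shift: Δλ = 1.3248 pm
Final wavelength: λ' = 5.2872 pm
Final energy: E' = 234.4983 keV

Fractional energy loss:
(E₀ - E')/E₀ = (312.9000 - 234.4983)/312.9000
= 78.4017/312.9000
= 0.2506
= 25.06%

(Intermediate values are shown rounded; full precision is carried through to the final answer.)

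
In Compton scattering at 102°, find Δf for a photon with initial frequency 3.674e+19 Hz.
9.709e+18 Hz (decrease)

Convert frequency to wavelength (c = 299792458 m/s):
λ₀ = c/f₀ = 299792458/3.674e+19 = 8.1598383e-12 m = 8.1598 pm

Calculate Compton shift:
Δλ = λ_C(1 - cos(102°)) = 2.9308 pm

Final wavelength:
λ' = λ₀ + Δλ = 8.1598 + 2.9308 = 11.0906 pm

Final frequency:
f' = c/λ' = 299792458/1.1090607e-11 = 2.7031204e+19 Hz

Frequency shift (decrease):
Δf = f₀ - f' = 3.674e+19 - 2.7031204e+19 = 9.709e+18 Hz

(Intermediate values are shown rounded; full precision is carried through to the final answer.)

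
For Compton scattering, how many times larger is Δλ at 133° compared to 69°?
133° produces the larger shift by a factor of 2.621

Calculate both shifts using Δλ = λ_C(1 - cos θ):

For θ₁ = 69°:
Δλ₁ = 2.4263 × (1 - cos(69°))
Δλ₁ = 2.4263 × 0.6416
Δλ₁ = 1.5568 pm

For θ₂ = 133°:
Δλ₂ = 2.4263 × (1 - cos(133°))
Δλ₂ = 2.4263 × 1.6820
Δλ₂ = 4.0810 pm

The 133° angle produces the larger shift.
Ratio: 4.0810/1.5568 = 2.621

(Intermediate values are shown rounded; full precision is carried through to the final answer.)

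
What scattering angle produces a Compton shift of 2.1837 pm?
84.26°

From the Compton formula Δλ = λ_C(1 - cos θ), we can solve for θ:

cos θ = 1 - Δλ/λ_C

Given:
- Δλ = 2.1837 pm
- λ_C = h/(m_e·c) ≈ 2.42631024 pm

cos θ = 1 - 2.1837/2.42631024
cos θ = 1 - 0.900009
cos θ = 0.099991

θ = arccos(0.099991)
θ = 84.26°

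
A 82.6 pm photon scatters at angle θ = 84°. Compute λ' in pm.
84.7727 pm

Using the Compton scattering formula:
λ' = λ + Δλ = λ + λ_C(1 - cos θ)

Given:
- Initial wavelength λ = 82.6 pm
- Scattering angle θ = 84°
- Compton wavelength λ_C ≈ 2.4263 pm

Calculate the shift:
Δλ = 2.4263 × (1 - cos(84°))
Δλ = 2.4263 × 0.8955
Δλ = 2.1727 pm

Final wavelength:
λ' = 82.6 + 2.1727 = 84.7727 pm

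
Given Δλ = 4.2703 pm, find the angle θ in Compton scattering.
139.46°

From the Compton formula Δλ = λ_C(1 - cos θ), we can solve for θ:

cos θ = 1 - Δλ/λ_C

Given:
- Δλ = 4.2703 pm
- λ_C = h/(m_e·c) ≈ 2.42631024 pm

cos θ = 1 - 4.2703/2.42631024
cos θ = 1 - 1.759998
cos θ = -0.759998

θ = arccos(-0.759998)
θ = 139.46°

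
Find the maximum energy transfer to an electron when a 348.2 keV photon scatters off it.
200.8338 keV

Maximum energy transfer occurs at θ = 180° (backscattering).

Initial photon: E₀ = 348.2 keV → λ₀ = 3.5607 pm

Maximum Compton shift (at 180°):
Δλ_max = 2λ_C = 2 × 2.4263 = 4.8526 pm

Final wavelength:
λ' = 3.5607 + 4.8526 = 8.4133 pm

Minimum photon energy (maximum energy to electron):
E'_min = hc/λ' = 147.3662 keV

Maximum electron kinetic energy:
K_max = E₀ - E'_min = 348.2000 - 147.3662 = 200.8338 keV

(Intermediate values are shown rounded; full precision is carried through to the final answer.)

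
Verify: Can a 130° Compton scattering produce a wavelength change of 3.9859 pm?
Yes, consistent

Calculate the expected shift for θ = 130°:

Δλ_expected = λ_C(1 - cos(130°))
Δλ_expected = 2.4263 × (1 - cos(130°))
Δλ_expected = 2.4263 × 1.6428
Δλ_expected = 3.9859 pm

Given shift: 3.9859 pm
Expected shift: 3.9859 pm
Difference: 0.0000 pm

The values match. This is consistent with Compton scattering at the stated angle.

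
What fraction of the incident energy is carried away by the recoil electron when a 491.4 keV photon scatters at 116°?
0.5804 (or 58.04%)

Calculate initial and final photon energies:

Initial: E₀ = 491.4 keV → λ₀ = 2.5231 pm
Compton shift: Δλ = 3.4899 pm
Final wavelength: λ' = 6.0130 pm
Final energy: E' = 206.1930 keV

Fractional energy loss:
(E₀ - E')/E₀ = (491.4000 - 206.1930)/491.4000
= 285.2070/491.4000
= 0.5804
= 58.04%

(Intermediate values are shown rounded; full precision is carried through to the final answer.)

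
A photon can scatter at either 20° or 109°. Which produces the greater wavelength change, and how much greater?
109° produces the larger shift by a factor of 21.980

Calculate both shifts using Δλ = λ_C(1 - cos θ):

For θ₁ = 20°:
Δλ₁ = 2.4263 × (1 - cos(20°))
Δλ₁ = 2.4263 × 0.0603
Δλ₁ = 0.1463 pm

For θ₂ = 109°:
Δλ₂ = 2.4263 × (1 - cos(109°))
Δλ₂ = 2.4263 × 1.3256
Δλ₂ = 3.2162 pm

The 109° angle produces the larger shift.
Ratio: 3.2162/0.1463 = 21.980

(Intermediate values are shown rounded; full precision is carried through to the final answer.)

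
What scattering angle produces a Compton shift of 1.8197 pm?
75.52°

From the Compton formula Δλ = λ_C(1 - cos θ), we can solve for θ:

cos θ = 1 - Δλ/λ_C

Given:
- Δλ = 1.8197 pm
- λ_C = h/(m_e·c) ≈ 2.42631024 pm

cos θ = 1 - 1.8197/2.42631024
cos θ = 1 - 0.749987
cos θ = 0.250013

θ = arccos(0.250013)
θ = 75.52°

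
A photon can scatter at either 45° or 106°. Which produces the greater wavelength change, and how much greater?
106° produces the larger shift by a factor of 4.355

Calculate both shifts using Δλ = λ_C(1 - cos θ):

For θ₁ = 45°:
Δλ₁ = 2.4263 × (1 - cos(45°))
Δλ₁ = 2.4263 × 0.2929
Δλ₁ = 0.7106 pm

For θ₂ = 106°:
Δλ₂ = 2.4263 × (1 - cos(106°))
Δλ₂ = 2.4263 × 1.2756
Δλ₂ = 3.0951 pm

The 106° angle produces the larger shift.
Ratio: 3.0951/0.7106 = 4.355

(Intermediate values are shown rounded; full precision is carried through to the final answer.)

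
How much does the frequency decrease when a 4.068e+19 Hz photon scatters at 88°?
9.809e+18 Hz (decrease)

Convert frequency to wavelength (c = 299792458 m/s):
λ₀ = c/f₀ = 299792458/4.068e+19 = 7.3695294e-12 m = 7.3695 pm

Calculate Compton shift:
Δλ = λ_C(1 - cos(88°)) = 2.3416 pm

Final wavelength:
λ' = λ₀ + Δλ = 7.3695 + 2.3416 = 9.7112 pm

Final frequency:
f' = c/λ' = 299792458/9.7111627e-12 = 3.0870913e+19 Hz

Frequency shift (decrease):
Δf = f₀ - f' = 4.068e+19 - 3.0870913e+19 = 9.809e+18 Hz

(Intermediate values are shown rounded; full precision is carried through to the final answer.)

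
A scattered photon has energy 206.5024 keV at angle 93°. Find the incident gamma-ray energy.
359.3001 keV

Convert final energy to wavelength (hc ≈ 1239.842 keV·pm):
λ' = hc/E' = 1239.842 / 206.5024 = 6.0040 pm

Calculate the Compton shift:
Δλ = λ_C(1 - cos(93°))
Δλ = 2.4263 × (1 - cos(93°))
Δλ = 2.5533 pm

Initial wavelength:
λ = λ' - Δλ = 6.0040 - 2.5533 = 3.4507 pm

Initial energy:
E = hc/λ = 1239.842 / 3.4507 = 359.3001 keV

(Intermediate values are shown rounded; full precision is carried through to the final answer.)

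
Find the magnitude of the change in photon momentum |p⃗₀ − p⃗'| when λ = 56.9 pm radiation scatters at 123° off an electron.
1.9838e-23 kg·m/s

Photon momentum magnitude is p = h/λ.

Initial momentum:
p₀ = h/λ = 6.6261e-34/5.6900e-11 = 1.1645e-23 kg·m/s

After scattering:
λ' = λ + Δλ = 56.9 + 3.7478 = 60.6478 pm
p' = h/λ' = 6.6261e-34/6.0648e-11 = 1.0925e-23 kg·m/s

Momentum is a vector; the scattered photon's direction makes angle θ = 123° with the incident direction. The magnitude of the vector change Δp⃗ = p⃗₀ − p⃗' is found from the law of cosines:
|Δp⃗|² = p₀² + p'² − 2p₀p'cos θ
|Δp⃗|² = (1.1645e-23)² + (1.0925e-23)² − 2·1.1645e-23·1.0925e-23·cos(123°)
|Δp⃗| = 1.9838e-23 kg·m/s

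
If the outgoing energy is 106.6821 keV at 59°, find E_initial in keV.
118.7000 keV

Convert final energy to wavelength (hc ≈ 1239.842 keV·pm):
λ' = hc/E' = 1239.842 / 106.6821 = 11.6218 pm

Calculate the Compton shift:
Δλ = λ_C(1 - cos(59°))
Δλ = 2.4263 × (1 - cos(59°))
Δλ = 1.1767 pm

Initial wavelength:
λ = λ' - Δλ = 11.6218 - 1.1767 = 10.4452 pm

Initial energy:
E = hc/λ = 1239.842 / 10.4452 = 118.7000 keV

(Intermediate values are shown rounded; full precision is carried through to the final answer.)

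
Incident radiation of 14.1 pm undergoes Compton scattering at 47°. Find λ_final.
14.8716 pm

Using the Compton scattering formula:
λ' = λ + Δλ = λ + λ_C(1 - cos θ)

Given:
- Initial wavelength λ = 14.1 pm
- Scattering angle θ = 47°
- Compton wavelength λ_C ≈ 2.4263 pm

Calculate the shift:
Δλ = 2.4263 × (1 - cos(47°))
Δλ = 2.4263 × 0.3180
Δλ = 0.7716 pm

Final wavelength:
λ' = 14.1 + 0.7716 = 14.8716 pm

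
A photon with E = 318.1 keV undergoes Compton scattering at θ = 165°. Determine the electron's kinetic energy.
175.0566 keV

By energy conservation: K_e = E_initial - E_final

First find the scattered photon energy:
Initial wavelength: λ = hc/E = 3.8976 pm
Compton shift: Δλ = λ_C(1 - cos(165°)) = 4.7699 pm
Final wavelength: λ' = 3.8976 + 4.7699 = 8.6676 pm
Final photon energy: E' = hc/λ' = 143.0434 keV

Electron kinetic energy:
K_e = E - E' = 318.1000 - 143.0434 = 175.0566 keV

(Intermediate values are shown rounded; full precision is carried through to the final answer.)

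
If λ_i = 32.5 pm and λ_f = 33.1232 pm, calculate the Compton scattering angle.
42.00°

First find the wavelength shift:
Δλ = λ' - λ = 33.1232 - 32.5 = 0.6232 pm

Using Δλ = λ_C(1 - cos θ), with λ_C = h/(m_e·c) ≈ 2.42631024 pm:
cos θ = 1 - Δλ/λ_C
cos θ = 1 - 0.6232/2.42631024
cos θ = 0.743149

θ = arccos(0.743149)
θ = 42.00°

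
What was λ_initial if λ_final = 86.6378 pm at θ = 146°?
82.2000 pm

From λ' = λ + Δλ, we have λ = λ' - Δλ

First calculate the Compton shift:
Δλ = λ_C(1 - cos θ)
Δλ = 2.4263 × (1 - cos(146°))
Δλ = 2.4263 × 1.8290
Δλ = 4.4378 pm

Initial wavelength:
λ = λ' - Δλ
λ = 86.6378 - 4.4378
λ = 82.2000 pm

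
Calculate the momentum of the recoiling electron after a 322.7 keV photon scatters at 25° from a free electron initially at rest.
7.3176e-23 kg·m/s

The electron is initially at rest, so by conservation of momentum:
p⃗_e = p⃗₀ − p⃗'  (incident photon momentum minus scattered photon momentum)

Photon momentum magnitudes (p = h/λ = E/c):
λ₀ = hc/E₀ = 3.8421 pm → p₀ = h/λ₀ = 1.7246e-22 kg·m/s
Δλ = λ_C(1 − cos 25°) = 0.2273 pm
λ' = 4.0694 pm → p' = h/λ' = 1.6283e-22 kg·m/s

The scattered photon makes angle θ = 25° with the incident direction, so by the law of cosines:
|p⃗_e|² = p₀² + p'² − 2p₀p'cos θ
|p⃗_e|² = (1.7246e-22)² + (1.6283e-22)² − 2·1.7246e-22·1.6283e-22·cos(25°)
|p⃗_e| = 7.3176e-23 kg·m/s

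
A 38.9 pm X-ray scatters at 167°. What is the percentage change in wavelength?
12.3147%

Calculate the Compton shift:
Δλ = λ_C(1 - cos(167°))
Δλ = 2.4263 × (1 - cos(167°))
Δλ = 2.4263 × 1.9744
Δλ = 4.7904 pm

Percentage change:
(Δλ/λ₀) × 100 = (4.7904/38.9) × 100
= 12.3147%

(Intermediate values are shown rounded; full precision is carried through to the final answer.)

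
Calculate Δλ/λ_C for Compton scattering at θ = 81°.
0.8436 λ_C

The Compton shift formula is:
Δλ = λ_C(1 - cos θ)

Dividing both sides by λ_C:
Δλ/λ_C = 1 - cos θ

For θ = 81°:
Δλ/λ_C = 1 - cos(81°)
Δλ/λ_C = 1 - 0.1564
Δλ/λ_C = 0.8436

This means the shift is 0.8436 × λ_C = 2.0468 pm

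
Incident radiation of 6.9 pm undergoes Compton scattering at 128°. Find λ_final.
10.8201 pm

Using the Compton scattering formula:
λ' = λ + Δλ = λ + λ_C(1 - cos θ)

Given:
- Initial wavelength λ = 6.9 pm
- Scattering angle θ = 128°
- Compton wavelength λ_C ≈ 2.4263 pm

Calculate the shift:
Δλ = 2.4263 × (1 - cos(128°))
Δλ = 2.4263 × 1.6157
Δλ = 3.9201 pm

Final wavelength:
λ' = 6.9 + 3.9201 = 10.8201 pm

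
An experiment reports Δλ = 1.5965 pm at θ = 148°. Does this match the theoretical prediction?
No, inconsistent

Calculate the expected shift for θ = 148°:

Δλ_expected = λ_C(1 - cos(148°))
Δλ_expected = 2.4263 × (1 - cos(148°))
Δλ_expected = 2.4263 × 1.8480
Δλ_expected = 4.4839 pm

Given shift: 1.5965 pm
Expected shift: 4.4839 pm
Difference: 2.8875 pm

The values do not match. The given shift corresponds to θ ≈ 70.0°, not 148°.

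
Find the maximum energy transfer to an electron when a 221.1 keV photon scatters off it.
102.5708 keV

Maximum energy transfer occurs at θ = 180° (backscattering).

Initial photon: E₀ = 221.1 keV → λ₀ = 5.6076 pm

Maximum Compton shift (at 180°):
Δλ_max = 2λ_C = 2 × 2.4263 = 4.8526 pm

Final wavelength:
λ' = 5.6076 + 4.8526 = 10.4602 pm

Minimum photon energy (maximum energy to electron):
E'_min = hc/λ' = 118.5292 keV

Maximum electron kinetic energy:
K_max = E₀ - E'_min = 221.1000 - 118.5292 = 102.5708 keV

(Intermediate values are shown rounded; full precision is carried through to the final answer.)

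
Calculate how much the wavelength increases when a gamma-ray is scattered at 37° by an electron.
0.4886 pm

Using the Compton scattering formula:
Δλ = λ_C(1 - cos θ)

where λ_C = h/(m_e·c) ≈ 2.4263 pm is the Compton wavelength of an electron.

For θ = 37°:
cos(37°) = 0.7986
1 - cos(37°) = 0.2014

Δλ = 2.4263 × 0.2014
Δλ = 0.4886 pm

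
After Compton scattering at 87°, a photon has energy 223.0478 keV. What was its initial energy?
380.4000 keV

Convert final energy to wavelength (hc ≈ 1239.842 keV·pm):
λ' = hc/E' = 1239.842 / 223.0478 = 5.5586 pm

Calculate the Compton shift:
Δλ = λ_C(1 - cos(87°))
Δλ = 2.4263 × (1 - cos(87°))
Δλ = 2.2993 pm

Initial wavelength:
λ = λ' - Δλ = 5.5586 - 2.2993 = 3.2593 pm

Initial energy:
E = hc/λ = 1239.842 / 3.2593 = 380.4000 keV

(Intermediate values are shown rounded; full precision is carried through to the final answer.)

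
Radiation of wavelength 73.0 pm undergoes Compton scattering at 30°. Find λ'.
73.3251 pm

Using the Compton formula: λ' = λ + λ_C(1 − cos θ)

For θ = 30°, cos θ = √3/2 (exact) ≈ 0.8660, so:
1 − cos 30° = 1 − (√3/2) ≈ 0.1340

Δλ = λ_C × 0.1340 = 2.4263 × 0.1340 = 0.3251 pm

λ' = 73.0 + 0.3251 = 73.3251 pm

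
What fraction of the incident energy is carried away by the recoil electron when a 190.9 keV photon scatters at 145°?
0.4046 (or 40.46%)

Calculate initial and final photon energies:

Initial: E₀ = 190.9 keV → λ₀ = 6.4947 pm
Compton shift: Δλ = 4.4138 pm
Final wavelength: λ' = 10.9085 pm
Final energy: E' = 113.6578 keV

Fractional energy loss:
(E₀ - E')/E₀ = (190.9000 - 113.6578)/190.9000
= 77.2422/190.9000
= 0.4046
= 40.46%

(Intermediate values are shown rounded; full precision is carried through to the final answer.)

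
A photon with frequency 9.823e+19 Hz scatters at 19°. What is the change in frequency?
4.078e+18 Hz (decrease)

Convert frequency to wavelength (c = 299792458 m/s):
λ₀ = c/f₀ = 299792458/9.823e+19 = 3.0519440e-12 m = 3.0519 pm

Calculate Compton shift:
Δλ = λ_C(1 - cos(19°)) = 0.1322 pm

Final wavelength:
λ' = λ₀ + Δλ = 3.0519 + 0.1322 = 3.1841 pm

Final frequency:
f' = c/λ' = 299792458/3.1841328e-12 = 9.4151995e+19 Hz

Frequency shift (decrease):
Δf = f₀ - f' = 9.823e+19 - 9.4151995e+19 = 4.078e+18 Hz

(Intermediate values are shown rounded; full precision is carried through to the final answer.)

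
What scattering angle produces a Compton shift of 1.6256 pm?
70.73°

From the Compton formula Δλ = λ_C(1 - cos θ), we can solve for θ:

cos θ = 1 - Δλ/λ_C

Given:
- Δλ = 1.6256 pm
- λ_C = h/(m_e·c) ≈ 2.42631024 pm

cos θ = 1 - 1.6256/2.42631024
cos θ = 1 - 0.669989
cos θ = 0.330011

θ = arccos(0.330011)
θ = 70.73°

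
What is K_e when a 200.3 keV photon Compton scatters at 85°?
52.7835 keV

By energy conservation: K_e = E_initial - E_final

First find the scattered photon energy:
Initial wavelength: λ = hc/E = 6.1899 pm
Compton shift: Δλ = λ_C(1 - cos(85°)) = 2.2148 pm
Final wavelength: λ' = 6.1899 + 2.2148 = 8.4048 pm
Final photon energy: E' = hc/λ' = 147.5165 keV

Electron kinetic energy:
K_e = E - E' = 200.3000 - 147.5165 = 52.7835 keV

(Intermediate values are shown rounded; full precision is carried through to the final answer.)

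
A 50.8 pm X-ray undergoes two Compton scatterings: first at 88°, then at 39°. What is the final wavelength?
53.6823 pm

Apply Compton shift twice:

First scattering at θ₁ = 88°:
Δλ₁ = λ_C(1 - cos(88°))
Δλ₁ = 2.4263 × 0.9651
Δλ₁ = 2.3416 pm

After first scattering:
λ₁ = 50.8 + 2.3416 = 53.1416 pm

Second scattering at θ₂ = 39°:
Δλ₂ = λ_C(1 - cos(39°))
Δλ₂ = 2.4263 × 0.2229
Δλ₂ = 0.5407 pm

Final wavelength:
λ₂ = 53.1416 + 0.5407 = 53.6823 pm

Total shift: Δλ_total = 2.3416 + 0.5407 = 2.8823 pm

(Intermediate values are shown rounded; full precision is carried through to the final answer.)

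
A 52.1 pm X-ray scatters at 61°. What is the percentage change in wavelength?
2.3993%

Calculate the Compton shift:
Δλ = λ_C(1 - cos(61°))
Δλ = 2.4263 × (1 - cos(61°))
Δλ = 2.4263 × 0.5152
Δλ = 1.2500 pm

Percentage change:
(Δλ/λ₀) × 100 = (1.2500/52.1) × 100
= 2.3993%

(Intermediate values are shown rounded; full precision is carried through to the final answer.)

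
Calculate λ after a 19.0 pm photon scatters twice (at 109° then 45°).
22.9269 pm

Apply Compton shift twice:

First scattering at θ₁ = 109°:
Δλ₁ = λ_C(1 - cos(109°))
Δλ₁ = 2.4263 × 1.3256
Δλ₁ = 3.2162 pm

After first scattering:
λ₁ = 19.0 + 3.2162 = 22.2162 pm

Second scattering at θ₂ = 45°:
Δλ₂ = λ_C(1 - cos(45°))
Δλ₂ = 2.4263 × 0.2929
Δλ₂ = 0.7106 pm

Final wavelength:
λ₂ = 22.2162 + 0.7106 = 22.9269 pm

Total shift: Δλ_total = 3.2162 + 0.7106 = 3.9269 pm

(Intermediate values are shown rounded; full precision is carried through to the final answer.)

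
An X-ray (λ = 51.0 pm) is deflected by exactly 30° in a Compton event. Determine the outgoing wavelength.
51.3251 pm

Using the Compton formula: λ' = λ + λ_C(1 − cos θ)

For θ = 30°, cos θ = √3/2 (exact) ≈ 0.8660, so:
1 − cos 30° = 1 − (√3/2) ≈ 0.1340

Δλ = λ_C × 0.1340 = 2.4263 × 0.1340 = 0.3251 pm

λ' = 51.0 + 0.3251 = 51.3251 pm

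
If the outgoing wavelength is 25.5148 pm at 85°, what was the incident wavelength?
23.3000 pm

From λ' = λ + Δλ, we have λ = λ' - Δλ

First calculate the Compton shift:
Δλ = λ_C(1 - cos θ)
Δλ = 2.4263 × (1 - cos(85°))
Δλ = 2.4263 × 0.9128
Δλ = 2.2148 pm

Initial wavelength:
λ = λ' - Δλ
λ = 25.5148 - 2.2148
λ = 23.3000 pm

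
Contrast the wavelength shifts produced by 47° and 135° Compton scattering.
135° produces the larger shift by a factor of 5.368

Calculate both shifts using Δλ = λ_C(1 - cos θ):

For θ₁ = 47°:
Δλ₁ = 2.4263 × (1 - cos(47°))
Δλ₁ = 2.4263 × 0.3180
Δλ₁ = 0.7716 pm

For θ₂ = 135°:
Δλ₂ = 2.4263 × (1 - cos(135°))
Δλ₂ = 2.4263 × 1.7071
Δλ₂ = 4.1420 pm

The 135° angle produces the larger shift.
Ratio: 4.1420/0.7716 = 5.368

(Intermediate values are shown rounded; full precision is carried through to the final answer.)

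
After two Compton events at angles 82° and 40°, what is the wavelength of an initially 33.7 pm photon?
36.3563 pm

Apply Compton shift twice:

First scattering at θ₁ = 82°:
Δλ₁ = λ_C(1 - cos(82°))
Δλ₁ = 2.4263 × 0.8608
Δλ₁ = 2.0886 pm

After first scattering:
λ₁ = 33.7 + 2.0886 = 35.7886 pm

Second scattering at θ₂ = 40°:
Δλ₂ = λ_C(1 - cos(40°))
Δλ₂ = 2.4263 × 0.2340
Δλ₂ = 0.5676 pm

Final wavelength:
λ₂ = 35.7886 + 0.5676 = 36.3563 pm

Total shift: Δλ_total = 2.0886 + 0.5676 = 2.6563 pm

(Intermediate values are shown rounded; full precision is carried through to the final answer.)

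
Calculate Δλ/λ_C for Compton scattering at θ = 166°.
1.9703 λ_C

The Compton shift formula is:
Δλ = λ_C(1 - cos θ)

Dividing both sides by λ_C:
Δλ/λ_C = 1 - cos θ

For θ = 166°:
Δλ/λ_C = 1 - cos(166°)
Δλ/λ_C = 1 - -0.9703
Δλ/λ_C = 1.9703

This means the shift is 1.9703 × λ_C = 4.7805 pm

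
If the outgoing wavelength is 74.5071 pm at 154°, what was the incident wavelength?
69.9000 pm

From λ' = λ + Δλ, we have λ = λ' - Δλ

First calculate the Compton shift:
Δλ = λ_C(1 - cos θ)
Δλ = 2.4263 × (1 - cos(154°))
Δλ = 2.4263 × 1.8988
Δλ = 4.6071 pm

Initial wavelength:
λ = λ' - Δλ
λ = 74.5071 - 4.6071
λ = 69.9000 pm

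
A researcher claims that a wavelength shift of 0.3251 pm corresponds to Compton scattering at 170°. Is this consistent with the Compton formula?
No, inconsistent

Calculate the expected shift for θ = 170°:

Δλ_expected = λ_C(1 - cos(170°))
Δλ_expected = 2.4263 × (1 - cos(170°))
Δλ_expected = 2.4263 × 1.9848
Δλ_expected = 4.8158 pm

Given shift: 0.3251 pm
Expected shift: 4.8158 pm
Difference: 4.4907 pm

The values do not match. The given shift corresponds to θ ≈ 30.0°, not 170°.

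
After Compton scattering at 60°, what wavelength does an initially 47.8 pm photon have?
49.0132 pm

Using the Compton formula: λ' = λ + λ_C(1 − cos θ)

For θ = 60°, cos θ = 1/2 (exact) = 0.5000, so:
1 − cos 60° = 1 − (1/2) = 0.5000

Δλ = λ_C × 0.5000 = 2.4263 × 0.5000 = 1.2132 pm

λ' = 47.8 + 1.2132 = 49.0132 pm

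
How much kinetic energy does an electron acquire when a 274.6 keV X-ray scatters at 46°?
38.7064 keV

By energy conservation: K_e = E_initial - E_final

First find the scattered photon energy:
Initial wavelength: λ = hc/E = 4.5151 pm
Compton shift: Δλ = λ_C(1 - cos(46°)) = 0.7409 pm
Final wavelength: λ' = 4.5151 + 0.7409 = 5.2559 pm
Final photon energy: E' = hc/λ' = 235.8936 keV

Electron kinetic energy:
K_e = E - E' = 274.6000 - 235.8936 = 38.7064 keV

(Intermediate values are shown rounded; full precision is carried through to the final answer.)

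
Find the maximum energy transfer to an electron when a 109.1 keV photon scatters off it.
32.6463 keV

Maximum energy transfer occurs at θ = 180° (backscattering).

Initial photon: E₀ = 109.1 keV → λ₀ = 11.3643 pm

Maximum Compton shift (at 180°):
Δλ_max = 2λ_C = 2 × 2.4263 = 4.8526 pm

Final wavelength:
λ' = 11.3643 + 4.8526 = 16.2169 pm

Minimum photon energy (maximum energy to electron):
E'_min = hc/λ' = 76.4537 keV

Maximum electron kinetic energy:
K_max = E₀ - E'_min = 109.1000 - 76.4537 = 32.6463 keV

(Intermediate values are shown rounded; full precision is carried through to the final answer.)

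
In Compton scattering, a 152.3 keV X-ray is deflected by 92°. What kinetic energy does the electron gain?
35.9023 keV

By energy conservation: K_e = E_initial - E_final

First find the scattered photon energy:
Initial wavelength: λ = hc/E = 8.1408 pm
Compton shift: Δλ = λ_C(1 - cos(92°)) = 2.5110 pm
Final wavelength: λ' = 8.1408 + 2.5110 = 10.6518 pm
Final photon energy: E' = hc/λ' = 116.3977 keV

Electron kinetic energy:
K_e = E - E' = 152.3000 - 116.3977 = 35.9023 keV

(Intermediate values are shown rounded; full precision is carried through to the final answer.)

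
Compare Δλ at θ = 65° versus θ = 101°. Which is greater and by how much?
101° produces the larger shift by a factor of 2.062

Calculate both shifts using Δλ = λ_C(1 - cos θ):

For θ₁ = 65°:
Δλ₁ = 2.4263 × (1 - cos(65°))
Δλ₁ = 2.4263 × 0.5774
Δλ₁ = 1.4009 pm

For θ₂ = 101°:
Δλ₂ = 2.4263 × (1 - cos(101°))
Δλ₂ = 2.4263 × 1.1908
Δλ₂ = 2.8893 pm

The 101° angle produces the larger shift.
Ratio: 2.8893/1.4009 = 2.062

(Intermediate values are shown rounded; full precision is carried through to the final answer.)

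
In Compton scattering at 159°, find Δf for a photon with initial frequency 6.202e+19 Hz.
3.055e+19 Hz (decrease)

Convert frequency to wavelength (c = 299792458 m/s):
λ₀ = c/f₀ = 299792458/6.202e+19 = 4.8338029e-12 m = 4.8338 pm

Calculate Compton shift:
Δλ = λ_C(1 - cos(159°)) = 4.6915 pm

Final wavelength:
λ' = λ₀ + Δλ = 4.8338 + 4.6915 = 9.5253 pm

Final frequency:
f' = c/λ' = 299792458/9.5252689e-12 = 3.1473385e+19 Hz

Frequency shift (decrease):
Δf = f₀ - f' = 6.202e+19 - 3.1473385e+19 = 3.055e+19 Hz

(Intermediate values are shown rounded; full precision is carried through to the final answer.)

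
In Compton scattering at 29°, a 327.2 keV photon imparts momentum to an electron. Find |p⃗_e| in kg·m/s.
8.5245e-23 kg·m/s

The electron is initially at rest, so by conservation of momentum:
p⃗_e = p⃗₀ − p⃗'  (incident photon momentum minus scattered photon momentum)

Photon momentum magnitudes (p = h/λ = E/c):
λ₀ = hc/E₀ = 3.7892 pm → p₀ = h/λ₀ = 1.7487e-22 kg·m/s
Δλ = λ_C(1 − cos 29°) = 0.3042 pm
λ' = 4.0935 pm → p' = h/λ' = 1.6187e-22 kg·m/s

The scattered photon makes angle θ = 29° with the incident direction, so by the law of cosines:
|p⃗_e|² = p₀² + p'² − 2p₀p'cos θ
|p⃗_e|² = (1.7487e-22)² + (1.6187e-22)² − 2·1.7487e-22·1.6187e-22·cos(29°)
|p⃗_e| = 8.5245e-23 kg·m/s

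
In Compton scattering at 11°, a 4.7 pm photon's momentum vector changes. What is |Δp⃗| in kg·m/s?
2.6930e-23 kg·m/s

Photon momentum magnitude is p = h/λ.

Initial momentum:
p₀ = h/λ = 6.6261e-34/4.7000e-12 = 1.4098e-22 kg·m/s

After scattering:
λ' = λ + Δλ = 4.7 + 0.0446 = 4.7446 pm
p' = h/λ' = 6.6261e-34/4.7446e-12 = 1.3966e-22 kg·m/s

Momentum is a vector; the scattered photon's direction makes angle θ = 11° with the incident direction. The magnitude of the vector change Δp⃗ = p⃗₀ − p⃗' is found from the law of cosines:
|Δp⃗|² = p₀² + p'² − 2p₀p'cos θ
|Δp⃗|² = (1.4098e-22)² + (1.3966e-22)² − 2·1.4098e-22·1.3966e-22·cos(11°)
|Δp⃗| = 2.6930e-23 kg·m/s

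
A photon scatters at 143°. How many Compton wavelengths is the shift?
1.7986 λ_C

The Compton shift formula is:
Δλ = λ_C(1 - cos θ)

Dividing both sides by λ_C:
Δλ/λ_C = 1 - cos θ

For θ = 143°:
Δλ/λ_C = 1 - cos(143°)
Δλ/λ_C = 1 - -0.7986
Δλ/λ_C = 1.7986

This means the shift is 1.7986 × λ_C = 4.3640 pm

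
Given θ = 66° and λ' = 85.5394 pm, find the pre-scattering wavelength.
84.1000 pm

From λ' = λ + Δλ, we have λ = λ' - Δλ

First calculate the Compton shift:
Δλ = λ_C(1 - cos θ)
Δλ = 2.4263 × (1 - cos(66°))
Δλ = 2.4263 × 0.5933
Δλ = 1.4394 pm

Initial wavelength:
λ = λ' - Δλ
λ = 85.5394 - 1.4394
λ = 84.1000 pm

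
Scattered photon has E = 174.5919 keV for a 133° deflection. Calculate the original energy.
410.4999 keV

Convert final energy to wavelength (hc ≈ 1239.842 keV·pm):
λ' = hc/E' = 1239.842 / 174.5919 = 7.1014 pm

Calculate the Compton shift:
Δλ = λ_C(1 - cos(133°))
Δλ = 2.4263 × (1 - cos(133°))
Δλ = 4.0810 pm

Initial wavelength:
λ = λ' - Δλ = 7.1014 - 4.0810 = 3.0203 pm

Initial energy:
E = hc/λ = 1239.842 / 3.0203 = 410.4999 keV

(Intermediate values are shown rounded; full precision is carried through to the final answer.)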